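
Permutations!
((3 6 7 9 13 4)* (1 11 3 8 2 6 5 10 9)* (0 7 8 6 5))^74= (0 3 11 1 7)(2 10 13 6)(4 8 5 9)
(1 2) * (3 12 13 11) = (1 2)(3 12 13 11) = [0, 2, 1, 12, 4, 5, 6, 7, 8, 9, 10, 3, 13, 11]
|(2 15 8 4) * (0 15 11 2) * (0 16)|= 10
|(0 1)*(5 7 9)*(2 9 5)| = 2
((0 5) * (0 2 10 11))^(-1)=(0 11 10 2 5)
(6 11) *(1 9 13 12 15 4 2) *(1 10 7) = (1 9 13 12 15 4 2 10 7)(6 11) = [0, 9, 10, 3, 2, 5, 11, 1, 8, 13, 7, 6, 15, 12, 14, 4]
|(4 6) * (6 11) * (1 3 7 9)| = |(1 3 7 9)(4 11 6)| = 12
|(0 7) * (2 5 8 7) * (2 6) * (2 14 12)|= 8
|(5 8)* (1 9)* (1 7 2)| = |(1 9 7 2)(5 8)| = 4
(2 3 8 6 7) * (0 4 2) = (0 4 2 3 8 6 7) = [4, 1, 3, 8, 2, 5, 7, 0, 6]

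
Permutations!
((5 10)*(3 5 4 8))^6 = (3 5 10 4 8)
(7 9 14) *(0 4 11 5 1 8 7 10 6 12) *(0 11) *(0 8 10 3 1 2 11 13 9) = (0 4 8 7)(1 10 6 12 13 9 14 3)(2 11 5) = [4, 10, 11, 1, 8, 2, 12, 0, 7, 14, 6, 5, 13, 9, 3]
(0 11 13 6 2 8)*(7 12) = (0 11 13 6 2 8)(7 12) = [11, 1, 8, 3, 4, 5, 2, 12, 0, 9, 10, 13, 7, 6]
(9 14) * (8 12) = [0, 1, 2, 3, 4, 5, 6, 7, 12, 14, 10, 11, 8, 13, 9] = (8 12)(9 14)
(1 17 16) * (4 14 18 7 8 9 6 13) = (1 17 16)(4 14 18 7 8 9 6 13) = [0, 17, 2, 3, 14, 5, 13, 8, 9, 6, 10, 11, 12, 4, 18, 15, 1, 16, 7]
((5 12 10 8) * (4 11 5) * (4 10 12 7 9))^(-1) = ((12)(4 11 5 7 9)(8 10))^(-1) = (12)(4 9 7 5 11)(8 10)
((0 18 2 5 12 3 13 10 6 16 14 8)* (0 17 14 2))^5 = (0 18)(2 10 12 16 13 5 6 3)(8 14 17)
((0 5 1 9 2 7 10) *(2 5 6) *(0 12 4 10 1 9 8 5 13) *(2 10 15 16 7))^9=(0 8 15 6 5 16 10 9 7 12 13 1 4)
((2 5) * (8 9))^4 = (9)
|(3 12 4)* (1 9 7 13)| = |(1 9 7 13)(3 12 4)| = 12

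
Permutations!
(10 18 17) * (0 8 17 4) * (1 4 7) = (0 8 17 10 18 7 1 4) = [8, 4, 2, 3, 0, 5, 6, 1, 17, 9, 18, 11, 12, 13, 14, 15, 16, 10, 7]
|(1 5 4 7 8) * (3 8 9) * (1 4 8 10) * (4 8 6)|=|(1 5 6 4 7 9 3 10)|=8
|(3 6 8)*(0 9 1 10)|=12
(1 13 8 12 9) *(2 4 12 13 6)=(1 6 2 4 12 9)(8 13)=[0, 6, 4, 3, 12, 5, 2, 7, 13, 1, 10, 11, 9, 8]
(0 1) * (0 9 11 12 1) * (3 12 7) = (1 9 11 7 3 12) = [0, 9, 2, 12, 4, 5, 6, 3, 8, 11, 10, 7, 1]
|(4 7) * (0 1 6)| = |(0 1 6)(4 7)| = 6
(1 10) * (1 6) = (1 10 6) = [0, 10, 2, 3, 4, 5, 1, 7, 8, 9, 6]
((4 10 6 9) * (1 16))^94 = ((1 16)(4 10 6 9))^94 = (16)(4 6)(9 10)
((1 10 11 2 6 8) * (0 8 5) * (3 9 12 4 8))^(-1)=(0 5 6 2 11 10 1 8 4 12 9 3)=((0 3 9 12 4 8 1 10 11 2 6 5))^(-1)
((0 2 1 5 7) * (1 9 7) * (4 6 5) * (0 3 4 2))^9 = (1 2 9 7 3 4 6 5)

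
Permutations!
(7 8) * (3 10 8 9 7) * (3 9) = (3 10 8 9 7) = [0, 1, 2, 10, 4, 5, 6, 3, 9, 7, 8]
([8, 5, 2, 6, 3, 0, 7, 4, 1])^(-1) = [5, 8, 2, 4, 7, 1, 3, 6, 0]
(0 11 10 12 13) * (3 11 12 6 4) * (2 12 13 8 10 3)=(0 13)(2 12 8 10 6 4)(3 11)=[13, 1, 12, 11, 2, 5, 4, 7, 10, 9, 6, 3, 8, 0]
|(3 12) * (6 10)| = 2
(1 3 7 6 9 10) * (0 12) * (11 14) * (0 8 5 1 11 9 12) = (1 3 7 6 12 8 5)(9 10 11 14) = [0, 3, 2, 7, 4, 1, 12, 6, 5, 10, 11, 14, 8, 13, 9]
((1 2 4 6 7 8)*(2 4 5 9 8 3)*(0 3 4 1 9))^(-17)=(0 5 2 3)(4 6 7)(8 9)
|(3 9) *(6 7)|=|(3 9)(6 7)|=2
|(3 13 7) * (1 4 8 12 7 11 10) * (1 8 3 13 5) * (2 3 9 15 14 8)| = |(1 4 9 15 14 8 12 7 13 11 10 2 3 5)| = 14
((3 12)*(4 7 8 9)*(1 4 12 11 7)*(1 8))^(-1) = (1 7 11 3 12 9 8 4)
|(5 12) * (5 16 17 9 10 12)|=|(9 10 12 16 17)|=5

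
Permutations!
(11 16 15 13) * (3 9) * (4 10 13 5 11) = (3 9)(4 10 13)(5 11 16 15) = [0, 1, 2, 9, 10, 11, 6, 7, 8, 3, 13, 16, 12, 4, 14, 5, 15]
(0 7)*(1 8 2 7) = (0 1 8 2 7) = [1, 8, 7, 3, 4, 5, 6, 0, 2]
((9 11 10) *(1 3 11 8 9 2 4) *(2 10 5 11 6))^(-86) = (11)(1 4 2 6 3)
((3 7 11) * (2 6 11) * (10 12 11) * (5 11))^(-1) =(2 7 3 11 5 12 10 6)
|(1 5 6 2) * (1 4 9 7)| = 7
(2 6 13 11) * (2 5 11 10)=[0, 1, 6, 3, 4, 11, 13, 7, 8, 9, 2, 5, 12, 10]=(2 6 13 10)(5 11)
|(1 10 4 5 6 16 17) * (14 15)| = 14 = |(1 10 4 5 6 16 17)(14 15)|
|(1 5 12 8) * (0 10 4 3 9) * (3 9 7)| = |(0 10 4 9)(1 5 12 8)(3 7)| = 4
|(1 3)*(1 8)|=3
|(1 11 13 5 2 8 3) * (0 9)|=|(0 9)(1 11 13 5 2 8 3)|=14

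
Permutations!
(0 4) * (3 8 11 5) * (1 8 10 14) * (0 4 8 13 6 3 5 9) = (0 8 11 9)(1 13 6 3 10 14) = [8, 13, 2, 10, 4, 5, 3, 7, 11, 0, 14, 9, 12, 6, 1]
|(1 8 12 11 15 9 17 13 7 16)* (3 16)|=11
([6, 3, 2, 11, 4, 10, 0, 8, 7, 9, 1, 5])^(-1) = (0 6)(1 10 5 11 3)(7 8)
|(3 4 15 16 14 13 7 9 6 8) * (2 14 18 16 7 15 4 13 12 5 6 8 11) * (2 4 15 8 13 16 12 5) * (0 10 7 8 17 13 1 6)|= 34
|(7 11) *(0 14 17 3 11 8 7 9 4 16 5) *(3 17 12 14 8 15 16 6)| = 30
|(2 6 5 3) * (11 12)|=|(2 6 5 3)(11 12)|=4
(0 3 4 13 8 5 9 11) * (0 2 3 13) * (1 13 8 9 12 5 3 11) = [8, 13, 11, 4, 0, 12, 6, 7, 3, 1, 10, 2, 5, 9] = (0 8 3 4)(1 13 9)(2 11)(5 12)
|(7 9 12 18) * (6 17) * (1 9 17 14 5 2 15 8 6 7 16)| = 30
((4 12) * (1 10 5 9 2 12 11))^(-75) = (1 12 5 11 2 10 4 9)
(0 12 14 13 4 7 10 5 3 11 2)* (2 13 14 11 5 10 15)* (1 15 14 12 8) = (0 8 1 15 2)(3 5)(4 7 14 12 11 13) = [8, 15, 0, 5, 7, 3, 6, 14, 1, 9, 10, 13, 11, 4, 12, 2]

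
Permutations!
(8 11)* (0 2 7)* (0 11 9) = [2, 1, 7, 3, 4, 5, 6, 11, 9, 0, 10, 8] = (0 2 7 11 8 9)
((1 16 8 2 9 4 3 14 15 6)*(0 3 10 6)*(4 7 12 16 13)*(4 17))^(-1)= ((0 3 14 15)(1 13 17 4 10 6)(2 9 7 12 16 8))^(-1)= (0 15 14 3)(1 6 10 4 17 13)(2 8 16 12 7 9)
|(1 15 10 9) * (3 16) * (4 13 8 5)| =4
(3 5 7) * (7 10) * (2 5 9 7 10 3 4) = (10)(2 5 3 9 7 4) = [0, 1, 5, 9, 2, 3, 6, 4, 8, 7, 10]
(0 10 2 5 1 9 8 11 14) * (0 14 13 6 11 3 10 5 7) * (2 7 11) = [5, 9, 11, 10, 4, 1, 2, 0, 3, 8, 7, 13, 12, 6, 14] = (14)(0 5 1 9 8 3 10 7)(2 11 13 6)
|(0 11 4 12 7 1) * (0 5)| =|(0 11 4 12 7 1 5)| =7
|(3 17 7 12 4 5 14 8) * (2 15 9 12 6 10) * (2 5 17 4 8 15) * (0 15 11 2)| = 15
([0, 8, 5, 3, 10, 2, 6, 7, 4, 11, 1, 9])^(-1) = [0, 10, 5, 3, 8, 2, 6, 7, 1, 11, 4, 9]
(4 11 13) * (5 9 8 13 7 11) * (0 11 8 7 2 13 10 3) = (0 11 2 13 4 5 9 7 8 10 3) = [11, 1, 13, 0, 5, 9, 6, 8, 10, 7, 3, 2, 12, 4]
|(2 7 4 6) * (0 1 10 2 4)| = 10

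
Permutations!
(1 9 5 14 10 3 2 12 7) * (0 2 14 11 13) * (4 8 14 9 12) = [2, 12, 4, 9, 8, 11, 6, 1, 14, 5, 3, 13, 7, 0, 10] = (0 2 4 8 14 10 3 9 5 11 13)(1 12 7)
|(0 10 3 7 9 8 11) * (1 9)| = 8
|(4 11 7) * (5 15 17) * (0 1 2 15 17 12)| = 30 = |(0 1 2 15 12)(4 11 7)(5 17)|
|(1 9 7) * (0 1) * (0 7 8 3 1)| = |(1 9 8 3)| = 4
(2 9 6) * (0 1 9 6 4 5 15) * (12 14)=(0 1 9 4 5 15)(2 6)(12 14)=[1, 9, 6, 3, 5, 15, 2, 7, 8, 4, 10, 11, 14, 13, 12, 0]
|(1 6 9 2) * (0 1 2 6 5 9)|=5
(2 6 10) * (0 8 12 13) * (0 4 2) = (0 8 12 13 4 2 6 10) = [8, 1, 6, 3, 2, 5, 10, 7, 12, 9, 0, 11, 13, 4]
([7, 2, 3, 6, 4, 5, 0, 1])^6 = (7)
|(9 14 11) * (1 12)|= 6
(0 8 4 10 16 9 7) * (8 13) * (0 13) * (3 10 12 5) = [0, 1, 2, 10, 12, 3, 6, 13, 4, 7, 16, 11, 5, 8, 14, 15, 9] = (3 10 16 9 7 13 8 4 12 5)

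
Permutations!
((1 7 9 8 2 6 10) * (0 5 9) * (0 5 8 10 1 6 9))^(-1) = (0 5 7 1 6 10 9 2 8)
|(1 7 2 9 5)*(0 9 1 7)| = |(0 9 5 7 2 1)| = 6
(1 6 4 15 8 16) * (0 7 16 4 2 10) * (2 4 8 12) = (0 7 16 1 6 4 15 12 2 10) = [7, 6, 10, 3, 15, 5, 4, 16, 8, 9, 0, 11, 2, 13, 14, 12, 1]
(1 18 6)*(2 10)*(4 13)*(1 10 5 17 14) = (1 18 6 10 2 5 17 14)(4 13) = [0, 18, 5, 3, 13, 17, 10, 7, 8, 9, 2, 11, 12, 4, 1, 15, 16, 14, 6]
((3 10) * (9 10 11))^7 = ((3 11 9 10))^7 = (3 10 9 11)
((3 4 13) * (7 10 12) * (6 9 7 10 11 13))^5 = ((3 4 6 9 7 11 13)(10 12))^5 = (3 11 9 4 13 7 6)(10 12)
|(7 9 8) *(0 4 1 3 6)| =|(0 4 1 3 6)(7 9 8)| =15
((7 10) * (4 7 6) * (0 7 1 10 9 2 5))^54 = ((0 7 9 2 5)(1 10 6 4))^54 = (0 5 2 9 7)(1 6)(4 10)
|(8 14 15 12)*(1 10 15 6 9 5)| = |(1 10 15 12 8 14 6 9 5)| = 9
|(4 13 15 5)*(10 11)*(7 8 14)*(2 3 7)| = 20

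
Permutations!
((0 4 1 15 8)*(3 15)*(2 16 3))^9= (0 4 1 2 16 3 15 8)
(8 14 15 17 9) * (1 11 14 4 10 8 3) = (1 11 14 15 17 9 3)(4 10 8) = [0, 11, 2, 1, 10, 5, 6, 7, 4, 3, 8, 14, 12, 13, 15, 17, 16, 9]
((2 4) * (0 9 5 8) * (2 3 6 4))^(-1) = ((0 9 5 8)(3 6 4))^(-1) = (0 8 5 9)(3 4 6)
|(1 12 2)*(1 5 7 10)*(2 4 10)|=12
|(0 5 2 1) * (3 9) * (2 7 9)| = |(0 5 7 9 3 2 1)| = 7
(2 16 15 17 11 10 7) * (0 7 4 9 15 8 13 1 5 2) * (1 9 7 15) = (0 15 17 11 10 4 7)(1 5 2 16 8 13 9) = [15, 5, 16, 3, 7, 2, 6, 0, 13, 1, 4, 10, 12, 9, 14, 17, 8, 11]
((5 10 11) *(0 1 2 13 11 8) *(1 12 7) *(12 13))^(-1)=(0 8 10 5 11 13)(1 7 12 2)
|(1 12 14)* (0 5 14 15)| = |(0 5 14 1 12 15)| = 6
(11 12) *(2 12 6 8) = (2 12 11 6 8) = [0, 1, 12, 3, 4, 5, 8, 7, 2, 9, 10, 6, 11]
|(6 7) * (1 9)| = 2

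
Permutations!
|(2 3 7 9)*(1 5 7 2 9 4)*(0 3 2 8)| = |(9)(0 3 8)(1 5 7 4)| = 12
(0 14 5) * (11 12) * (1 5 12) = (0 14 12 11 1 5) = [14, 5, 2, 3, 4, 0, 6, 7, 8, 9, 10, 1, 11, 13, 12]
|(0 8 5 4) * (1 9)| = 4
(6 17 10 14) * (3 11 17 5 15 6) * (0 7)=(0 7)(3 11 17 10 14)(5 15 6)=[7, 1, 2, 11, 4, 15, 5, 0, 8, 9, 14, 17, 12, 13, 3, 6, 16, 10]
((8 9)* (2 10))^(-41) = (2 10)(8 9)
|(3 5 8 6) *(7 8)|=|(3 5 7 8 6)|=5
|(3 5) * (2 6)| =|(2 6)(3 5)| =2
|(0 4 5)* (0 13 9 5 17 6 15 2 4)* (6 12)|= 6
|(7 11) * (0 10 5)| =|(0 10 5)(7 11)| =6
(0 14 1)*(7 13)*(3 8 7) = [14, 0, 2, 8, 4, 5, 6, 13, 7, 9, 10, 11, 12, 3, 1] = (0 14 1)(3 8 7 13)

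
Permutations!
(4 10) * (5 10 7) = [0, 1, 2, 3, 7, 10, 6, 5, 8, 9, 4] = (4 7 5 10)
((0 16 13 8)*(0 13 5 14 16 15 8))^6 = (16)(0 8)(13 15)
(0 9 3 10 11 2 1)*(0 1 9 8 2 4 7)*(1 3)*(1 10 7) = [8, 3, 9, 7, 1, 5, 6, 0, 2, 10, 11, 4] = (0 8 2 9 10 11 4 1 3 7)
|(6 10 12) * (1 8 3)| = 3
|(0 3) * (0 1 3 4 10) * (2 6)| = 6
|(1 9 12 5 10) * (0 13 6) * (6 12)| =|(0 13 12 5 10 1 9 6)| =8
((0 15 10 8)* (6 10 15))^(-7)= ((15)(0 6 10 8))^(-7)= (15)(0 6 10 8)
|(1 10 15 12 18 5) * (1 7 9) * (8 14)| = |(1 10 15 12 18 5 7 9)(8 14)| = 8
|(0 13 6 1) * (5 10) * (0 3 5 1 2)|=|(0 13 6 2)(1 3 5 10)|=4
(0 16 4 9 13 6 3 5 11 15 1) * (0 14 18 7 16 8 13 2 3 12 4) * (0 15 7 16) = (0 8 13 6 12 4 9 2 3 5 11 7)(1 14 18 16 15) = [8, 14, 3, 5, 9, 11, 12, 0, 13, 2, 10, 7, 4, 6, 18, 1, 15, 17, 16]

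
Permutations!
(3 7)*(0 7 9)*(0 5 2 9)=(0 7 3)(2 9 5)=[7, 1, 9, 0, 4, 2, 6, 3, 8, 5]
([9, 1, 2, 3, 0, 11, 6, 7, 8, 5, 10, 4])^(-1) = (0 4 11 5 9)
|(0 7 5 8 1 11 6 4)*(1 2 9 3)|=|(0 7 5 8 2 9 3 1 11 6 4)|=11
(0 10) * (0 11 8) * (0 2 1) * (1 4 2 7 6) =[10, 0, 4, 3, 2, 5, 1, 6, 7, 9, 11, 8] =(0 10 11 8 7 6 1)(2 4)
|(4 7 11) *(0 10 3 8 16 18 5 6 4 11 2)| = |(0 10 3 8 16 18 5 6 4 7 2)| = 11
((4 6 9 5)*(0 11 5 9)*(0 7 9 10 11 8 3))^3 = (4 9 5 7 11 6 10) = ((0 8 3)(4 6 7 9 10 11 5))^3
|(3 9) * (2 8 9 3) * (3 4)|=6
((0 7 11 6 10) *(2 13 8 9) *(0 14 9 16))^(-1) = ((0 7 11 6 10 14 9 2 13 8 16))^(-1) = (0 16 8 13 2 9 14 10 6 11 7)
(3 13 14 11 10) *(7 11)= (3 13 14 7 11 10)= [0, 1, 2, 13, 4, 5, 6, 11, 8, 9, 3, 10, 12, 14, 7]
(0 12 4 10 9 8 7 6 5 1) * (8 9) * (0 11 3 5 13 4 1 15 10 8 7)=[12, 11, 2, 5, 8, 15, 13, 6, 0, 9, 7, 3, 1, 4, 14, 10]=(0 12 1 11 3 5 15 10 7 6 13 4 8)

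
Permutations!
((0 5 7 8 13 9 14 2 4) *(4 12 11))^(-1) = ((0 5 7 8 13 9 14 2 12 11 4))^(-1) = (0 4 11 12 2 14 9 13 8 7 5)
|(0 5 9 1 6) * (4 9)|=6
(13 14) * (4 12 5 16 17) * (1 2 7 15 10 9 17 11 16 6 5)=(1 2 7 15 10 9 17 4 12)(5 6)(11 16)(13 14)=[0, 2, 7, 3, 12, 6, 5, 15, 8, 17, 9, 16, 1, 14, 13, 10, 11, 4]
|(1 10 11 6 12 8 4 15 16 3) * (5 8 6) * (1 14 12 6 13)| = |(1 10 11 5 8 4 15 16 3 14 12 13)| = 12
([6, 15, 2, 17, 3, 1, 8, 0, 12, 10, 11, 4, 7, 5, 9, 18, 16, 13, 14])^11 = (0 6 8 12 7)(1 5 13 17 3 4 11 10 9 14 18 15)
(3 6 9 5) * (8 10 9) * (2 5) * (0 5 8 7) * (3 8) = (0 5 8 10 9 2 3 6 7) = [5, 1, 3, 6, 4, 8, 7, 0, 10, 2, 9]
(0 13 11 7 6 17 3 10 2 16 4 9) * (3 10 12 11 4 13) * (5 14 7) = (0 3 12 11 5 14 7 6 17 10 2 16 13 4 9) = [3, 1, 16, 12, 9, 14, 17, 6, 8, 0, 2, 5, 11, 4, 7, 15, 13, 10]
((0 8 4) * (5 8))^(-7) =((0 5 8 4))^(-7) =(0 5 8 4)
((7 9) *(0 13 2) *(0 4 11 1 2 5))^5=(0 5 13)(1 2 4 11)(7 9)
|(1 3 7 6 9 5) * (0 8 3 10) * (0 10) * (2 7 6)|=|(10)(0 8 3 6 9 5 1)(2 7)|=14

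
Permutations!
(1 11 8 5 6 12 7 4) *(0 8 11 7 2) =(0 8 5 6 12 2)(1 7 4) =[8, 7, 0, 3, 1, 6, 12, 4, 5, 9, 10, 11, 2]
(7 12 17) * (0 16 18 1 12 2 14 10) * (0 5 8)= (0 16 18 1 12 17 7 2 14 10 5 8)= [16, 12, 14, 3, 4, 8, 6, 2, 0, 9, 5, 11, 17, 13, 10, 15, 18, 7, 1]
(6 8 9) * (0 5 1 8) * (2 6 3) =[5, 8, 6, 2, 4, 1, 0, 7, 9, 3] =(0 5 1 8 9 3 2 6)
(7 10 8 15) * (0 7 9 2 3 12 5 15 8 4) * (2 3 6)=(0 7 10 4)(2 6)(3 12 5 15 9)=[7, 1, 6, 12, 0, 15, 2, 10, 8, 3, 4, 11, 5, 13, 14, 9]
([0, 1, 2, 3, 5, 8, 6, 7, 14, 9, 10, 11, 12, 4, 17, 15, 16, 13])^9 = (4 14)(5 17)(8 13)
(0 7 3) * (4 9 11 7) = (0 4 9 11 7 3) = [4, 1, 2, 0, 9, 5, 6, 3, 8, 11, 10, 7]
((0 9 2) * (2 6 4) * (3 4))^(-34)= (0 6 4)(2 9 3)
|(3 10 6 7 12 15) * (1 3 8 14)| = |(1 3 10 6 7 12 15 8 14)| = 9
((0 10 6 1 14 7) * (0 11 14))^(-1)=((0 10 6 1)(7 11 14))^(-1)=(0 1 6 10)(7 14 11)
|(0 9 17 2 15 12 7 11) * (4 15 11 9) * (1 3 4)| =11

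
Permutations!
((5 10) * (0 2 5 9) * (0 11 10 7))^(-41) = ((0 2 5 7)(9 11 10))^(-41) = (0 7 5 2)(9 11 10)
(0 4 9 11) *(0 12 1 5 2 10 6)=(0 4 9 11 12 1 5 2 10 6)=[4, 5, 10, 3, 9, 2, 0, 7, 8, 11, 6, 12, 1]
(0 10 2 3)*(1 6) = [10, 6, 3, 0, 4, 5, 1, 7, 8, 9, 2] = (0 10 2 3)(1 6)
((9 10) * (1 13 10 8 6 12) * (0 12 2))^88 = ((0 12 1 13 10 9 8 6 2))^88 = (0 6 9 13 12 2 8 10 1)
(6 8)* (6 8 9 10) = [0, 1, 2, 3, 4, 5, 9, 7, 8, 10, 6] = (6 9 10)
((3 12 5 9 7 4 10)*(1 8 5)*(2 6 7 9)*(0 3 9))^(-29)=(0 6 12 4 8 9 2 3 7 1 10 5)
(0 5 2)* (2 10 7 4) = (0 5 10 7 4 2) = [5, 1, 0, 3, 2, 10, 6, 4, 8, 9, 7]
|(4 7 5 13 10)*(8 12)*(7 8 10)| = 12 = |(4 8 12 10)(5 13 7)|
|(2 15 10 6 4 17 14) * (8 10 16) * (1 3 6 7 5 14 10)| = |(1 3 6 4 17 10 7 5 14 2 15 16 8)| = 13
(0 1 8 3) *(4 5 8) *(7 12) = [1, 4, 2, 0, 5, 8, 6, 12, 3, 9, 10, 11, 7] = (0 1 4 5 8 3)(7 12)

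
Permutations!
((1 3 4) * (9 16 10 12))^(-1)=(1 4 3)(9 12 10 16)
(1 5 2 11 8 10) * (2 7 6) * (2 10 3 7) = (1 5 2 11 8 3 7 6 10) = [0, 5, 11, 7, 4, 2, 10, 6, 3, 9, 1, 8]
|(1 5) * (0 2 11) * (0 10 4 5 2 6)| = 6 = |(0 6)(1 2 11 10 4 5)|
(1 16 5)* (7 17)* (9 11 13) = (1 16 5)(7 17)(9 11 13) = [0, 16, 2, 3, 4, 1, 6, 17, 8, 11, 10, 13, 12, 9, 14, 15, 5, 7]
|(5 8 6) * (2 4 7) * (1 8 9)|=|(1 8 6 5 9)(2 4 7)|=15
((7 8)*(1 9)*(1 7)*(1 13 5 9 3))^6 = (5 9 7 8 13) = ((1 3)(5 9 7 8 13))^6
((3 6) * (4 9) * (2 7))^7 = ((2 7)(3 6)(4 9))^7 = (2 7)(3 6)(4 9)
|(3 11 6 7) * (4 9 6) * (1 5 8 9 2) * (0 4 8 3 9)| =24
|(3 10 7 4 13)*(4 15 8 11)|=8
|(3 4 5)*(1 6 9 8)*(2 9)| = 15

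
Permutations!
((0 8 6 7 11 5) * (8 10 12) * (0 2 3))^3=(0 8 11 3 12 7 2 10 6 5)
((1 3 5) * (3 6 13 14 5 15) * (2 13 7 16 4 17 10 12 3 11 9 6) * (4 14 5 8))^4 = ((1 2 13 5)(3 15 11 9 6 7 16 14 8 4 17 10 12))^4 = (3 6 8 12 9 14 10 11 16 17 15 7 4)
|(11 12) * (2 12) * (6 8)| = |(2 12 11)(6 8)| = 6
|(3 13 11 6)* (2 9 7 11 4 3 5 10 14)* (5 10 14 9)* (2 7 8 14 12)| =21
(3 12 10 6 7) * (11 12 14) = (3 14 11 12 10 6 7) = [0, 1, 2, 14, 4, 5, 7, 3, 8, 9, 6, 12, 10, 13, 11]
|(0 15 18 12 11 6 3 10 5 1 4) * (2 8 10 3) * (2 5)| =|(0 15 18 12 11 6 5 1 4)(2 8 10)| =9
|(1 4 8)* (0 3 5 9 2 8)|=|(0 3 5 9 2 8 1 4)|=8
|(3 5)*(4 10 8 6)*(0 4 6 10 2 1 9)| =10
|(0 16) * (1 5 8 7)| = 4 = |(0 16)(1 5 8 7)|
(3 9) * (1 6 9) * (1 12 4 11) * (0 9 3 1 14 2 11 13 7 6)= (0 9 1)(2 11 14)(3 12 4 13 7 6)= [9, 0, 11, 12, 13, 5, 3, 6, 8, 1, 10, 14, 4, 7, 2]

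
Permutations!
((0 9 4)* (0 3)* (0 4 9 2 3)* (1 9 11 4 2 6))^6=(11)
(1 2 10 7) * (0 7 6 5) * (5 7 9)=(0 9 5)(1 2 10 6 7)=[9, 2, 10, 3, 4, 0, 7, 1, 8, 5, 6]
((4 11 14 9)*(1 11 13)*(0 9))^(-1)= (0 14 11 1 13 4 9)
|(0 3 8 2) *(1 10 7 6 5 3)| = |(0 1 10 7 6 5 3 8 2)| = 9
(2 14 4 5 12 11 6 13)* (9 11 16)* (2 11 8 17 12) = (2 14 4 5)(6 13 11)(8 17 12 16 9) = [0, 1, 14, 3, 5, 2, 13, 7, 17, 8, 10, 6, 16, 11, 4, 15, 9, 12]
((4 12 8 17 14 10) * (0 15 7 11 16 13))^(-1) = (0 13 16 11 7 15)(4 10 14 17 8 12)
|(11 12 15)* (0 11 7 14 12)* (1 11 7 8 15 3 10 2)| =|(0 7 14 12 3 10 2 1 11)(8 15)| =18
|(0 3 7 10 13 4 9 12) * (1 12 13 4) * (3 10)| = 14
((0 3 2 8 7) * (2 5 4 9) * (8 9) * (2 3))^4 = ((0 2 9 3 5 4 8 7))^4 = (0 5)(2 4)(3 7)(8 9)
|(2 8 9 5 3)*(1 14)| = 10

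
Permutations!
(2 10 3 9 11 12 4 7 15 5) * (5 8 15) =(2 10 3 9 11 12 4 7 5)(8 15) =[0, 1, 10, 9, 7, 2, 6, 5, 15, 11, 3, 12, 4, 13, 14, 8]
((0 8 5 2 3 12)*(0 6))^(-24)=((0 8 5 2 3 12 6))^(-24)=(0 3 8 12 5 6 2)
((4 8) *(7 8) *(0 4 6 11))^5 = (0 11 6 8 7 4)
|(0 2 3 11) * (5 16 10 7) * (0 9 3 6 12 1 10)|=|(0 2 6 12 1 10 7 5 16)(3 11 9)|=9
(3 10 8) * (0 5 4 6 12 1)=(0 5 4 6 12 1)(3 10 8)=[5, 0, 2, 10, 6, 4, 12, 7, 3, 9, 8, 11, 1]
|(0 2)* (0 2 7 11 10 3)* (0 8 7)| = 5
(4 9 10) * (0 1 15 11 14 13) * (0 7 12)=(0 1 15 11 14 13 7 12)(4 9 10)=[1, 15, 2, 3, 9, 5, 6, 12, 8, 10, 4, 14, 0, 7, 13, 11]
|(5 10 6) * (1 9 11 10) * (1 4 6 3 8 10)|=3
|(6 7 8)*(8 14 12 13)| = 6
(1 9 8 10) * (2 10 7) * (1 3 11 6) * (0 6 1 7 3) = (0 6 7 2 10)(1 9 8 3 11) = [6, 9, 10, 11, 4, 5, 7, 2, 3, 8, 0, 1]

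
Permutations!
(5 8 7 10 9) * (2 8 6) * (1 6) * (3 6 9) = (1 9 5)(2 8 7 10 3 6) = [0, 9, 8, 6, 4, 1, 2, 10, 7, 5, 3]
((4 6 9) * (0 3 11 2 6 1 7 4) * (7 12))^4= ((0 3 11 2 6 9)(1 12 7 4))^4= (12)(0 6 11)(2 3 9)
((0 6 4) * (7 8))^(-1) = (0 4 6)(7 8)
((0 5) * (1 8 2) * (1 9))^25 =(0 5)(1 8 2 9)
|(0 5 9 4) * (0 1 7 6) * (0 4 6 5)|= 6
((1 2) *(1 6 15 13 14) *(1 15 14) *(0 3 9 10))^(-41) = (0 10 9 3)(1 2 6 14 15 13)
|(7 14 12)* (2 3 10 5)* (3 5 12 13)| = |(2 5)(3 10 12 7 14 13)| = 6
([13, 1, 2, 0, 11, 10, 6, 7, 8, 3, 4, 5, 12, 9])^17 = (0 13 9 3)(4 11 5 10)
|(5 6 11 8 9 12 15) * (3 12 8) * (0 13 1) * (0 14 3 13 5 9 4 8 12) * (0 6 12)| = 30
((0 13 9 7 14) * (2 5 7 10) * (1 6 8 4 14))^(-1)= ((0 13 9 10 2 5 7 1 6 8 4 14))^(-1)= (0 14 4 8 6 1 7 5 2 10 9 13)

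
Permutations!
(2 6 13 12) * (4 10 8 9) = [0, 1, 6, 3, 10, 5, 13, 7, 9, 4, 8, 11, 2, 12] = (2 6 13 12)(4 10 8 9)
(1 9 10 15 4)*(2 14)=[0, 9, 14, 3, 1, 5, 6, 7, 8, 10, 15, 11, 12, 13, 2, 4]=(1 9 10 15 4)(2 14)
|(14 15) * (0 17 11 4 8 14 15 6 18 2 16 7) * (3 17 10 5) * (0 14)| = 24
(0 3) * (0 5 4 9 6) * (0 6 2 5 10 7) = [3, 1, 5, 10, 9, 4, 6, 0, 8, 2, 7] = (0 3 10 7)(2 5 4 9)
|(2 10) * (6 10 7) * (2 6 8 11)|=4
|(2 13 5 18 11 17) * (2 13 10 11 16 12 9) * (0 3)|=|(0 3)(2 10 11 17 13 5 18 16 12 9)|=10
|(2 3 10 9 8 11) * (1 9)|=|(1 9 8 11 2 3 10)|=7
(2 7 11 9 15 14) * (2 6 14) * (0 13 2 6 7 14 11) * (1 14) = (0 13 2 1 14 7)(6 11 9 15) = [13, 14, 1, 3, 4, 5, 11, 0, 8, 15, 10, 9, 12, 2, 7, 6]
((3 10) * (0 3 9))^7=((0 3 10 9))^7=(0 9 10 3)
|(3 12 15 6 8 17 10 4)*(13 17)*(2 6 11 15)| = |(2 6 8 13 17 10 4 3 12)(11 15)| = 18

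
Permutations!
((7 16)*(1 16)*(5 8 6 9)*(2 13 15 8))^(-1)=((1 16 7)(2 13 15 8 6 9 5))^(-1)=(1 7 16)(2 5 9 6 8 15 13)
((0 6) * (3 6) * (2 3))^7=(0 6 3 2)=((0 2 3 6))^7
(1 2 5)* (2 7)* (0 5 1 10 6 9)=(0 5 10 6 9)(1 7 2)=[5, 7, 1, 3, 4, 10, 9, 2, 8, 0, 6]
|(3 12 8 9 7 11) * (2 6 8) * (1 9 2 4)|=|(1 9 7 11 3 12 4)(2 6 8)|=21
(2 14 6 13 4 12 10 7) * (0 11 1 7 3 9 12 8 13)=(0 11 1 7 2 14 6)(3 9 12 10)(4 8 13)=[11, 7, 14, 9, 8, 5, 0, 2, 13, 12, 3, 1, 10, 4, 6]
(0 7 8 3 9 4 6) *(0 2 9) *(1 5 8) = (0 7 1 5 8 3)(2 9 4 6) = [7, 5, 9, 0, 6, 8, 2, 1, 3, 4]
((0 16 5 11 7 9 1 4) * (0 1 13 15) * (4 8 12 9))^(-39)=(0 9 1 11)(4 5 15 12)(7 16 13 8)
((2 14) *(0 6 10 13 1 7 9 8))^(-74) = ((0 6 10 13 1 7 9 8)(2 14))^(-74) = (14)(0 9 1 10)(6 8 7 13)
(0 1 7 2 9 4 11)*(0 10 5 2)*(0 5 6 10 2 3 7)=(0 1)(2 9 4 11)(3 7 5)(6 10)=[1, 0, 9, 7, 11, 3, 10, 5, 8, 4, 6, 2]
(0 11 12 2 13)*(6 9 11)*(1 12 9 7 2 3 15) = (0 6 7 2 13)(1 12 3 15)(9 11) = [6, 12, 13, 15, 4, 5, 7, 2, 8, 11, 10, 9, 3, 0, 14, 1]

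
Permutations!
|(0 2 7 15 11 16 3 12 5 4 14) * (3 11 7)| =14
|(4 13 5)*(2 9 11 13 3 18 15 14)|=10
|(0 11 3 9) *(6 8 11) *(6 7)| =7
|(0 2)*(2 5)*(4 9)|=|(0 5 2)(4 9)|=6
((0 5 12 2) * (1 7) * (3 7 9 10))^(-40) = (12)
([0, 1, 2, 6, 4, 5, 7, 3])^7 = [0, 1, 2, 6, 4, 5, 7, 3]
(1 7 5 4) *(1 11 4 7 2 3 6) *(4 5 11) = (1 2 3 6)(5 7 11) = [0, 2, 3, 6, 4, 7, 1, 11, 8, 9, 10, 5]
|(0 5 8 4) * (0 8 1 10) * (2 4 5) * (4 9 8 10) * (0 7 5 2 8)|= |(0 8 2 9)(1 4 10 7 5)|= 20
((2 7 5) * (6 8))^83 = ((2 7 5)(6 8))^83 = (2 5 7)(6 8)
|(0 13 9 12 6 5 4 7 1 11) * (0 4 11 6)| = |(0 13 9 12)(1 6 5 11 4 7)| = 12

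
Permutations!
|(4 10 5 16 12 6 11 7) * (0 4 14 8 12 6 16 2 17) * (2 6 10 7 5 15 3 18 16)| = |(0 4 7 14 8 12 2 17)(3 18 16 10 15)(5 6 11)| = 120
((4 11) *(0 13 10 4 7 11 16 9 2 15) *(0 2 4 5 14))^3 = ((0 13 10 5 14)(2 15)(4 16 9)(7 11))^3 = (16)(0 5 13 14 10)(2 15)(7 11)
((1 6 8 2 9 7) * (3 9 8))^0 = (9)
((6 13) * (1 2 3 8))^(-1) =((1 2 3 8)(6 13))^(-1) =(1 8 3 2)(6 13)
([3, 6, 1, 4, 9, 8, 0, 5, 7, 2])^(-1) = (0 6 1 2 9 4 3)(5 7 8)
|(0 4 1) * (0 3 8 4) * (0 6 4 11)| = 7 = |(0 6 4 1 3 8 11)|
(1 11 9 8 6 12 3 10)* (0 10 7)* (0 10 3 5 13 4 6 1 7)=[3, 11, 2, 0, 6, 13, 12, 10, 1, 8, 7, 9, 5, 4]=(0 3)(1 11 9 8)(4 6 12 5 13)(7 10)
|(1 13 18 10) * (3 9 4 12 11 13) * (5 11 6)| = |(1 3 9 4 12 6 5 11 13 18 10)| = 11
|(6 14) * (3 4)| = 2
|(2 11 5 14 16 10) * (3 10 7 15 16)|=6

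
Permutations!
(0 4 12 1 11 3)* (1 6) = (0 4 12 6 1 11 3) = [4, 11, 2, 0, 12, 5, 1, 7, 8, 9, 10, 3, 6]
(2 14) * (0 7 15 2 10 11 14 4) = (0 7 15 2 4)(10 11 14) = [7, 1, 4, 3, 0, 5, 6, 15, 8, 9, 11, 14, 12, 13, 10, 2]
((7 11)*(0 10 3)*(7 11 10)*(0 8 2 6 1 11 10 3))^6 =(0 1 8)(2 7 11)(3 10 6)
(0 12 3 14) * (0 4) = (0 12 3 14 4) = [12, 1, 2, 14, 0, 5, 6, 7, 8, 9, 10, 11, 3, 13, 4]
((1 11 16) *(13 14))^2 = (1 16 11)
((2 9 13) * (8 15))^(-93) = (8 15)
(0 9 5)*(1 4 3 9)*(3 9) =(0 1 4 9 5) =[1, 4, 2, 3, 9, 0, 6, 7, 8, 5]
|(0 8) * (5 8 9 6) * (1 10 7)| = 15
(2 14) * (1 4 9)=(1 4 9)(2 14)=[0, 4, 14, 3, 9, 5, 6, 7, 8, 1, 10, 11, 12, 13, 2]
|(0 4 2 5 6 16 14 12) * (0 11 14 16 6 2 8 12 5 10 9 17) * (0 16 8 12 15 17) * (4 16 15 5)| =|(0 16 8 5 2 10 9)(4 12 11 14)(15 17)| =28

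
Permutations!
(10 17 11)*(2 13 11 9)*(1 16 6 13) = [0, 16, 1, 3, 4, 5, 13, 7, 8, 2, 17, 10, 12, 11, 14, 15, 6, 9] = (1 16 6 13 11 10 17 9 2)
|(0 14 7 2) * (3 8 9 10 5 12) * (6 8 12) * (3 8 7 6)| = |(0 14 6 7 2)(3 12 8 9 10 5)| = 30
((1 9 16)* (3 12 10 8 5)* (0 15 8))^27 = ((0 15 8 5 3 12 10)(1 9 16))^27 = (16)(0 10 12 3 5 8 15)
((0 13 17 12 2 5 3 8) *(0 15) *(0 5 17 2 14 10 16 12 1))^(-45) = ((0 13 2 17 1)(3 8 15 5)(10 16 12 14))^(-45) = (17)(3 5 15 8)(10 14 12 16)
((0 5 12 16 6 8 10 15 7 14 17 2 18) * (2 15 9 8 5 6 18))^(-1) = (0 18 16 12 5 6)(7 15 17 14)(8 9 10)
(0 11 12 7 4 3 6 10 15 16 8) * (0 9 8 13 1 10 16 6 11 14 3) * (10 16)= (0 14 3 11 12 7 4)(1 16 13)(6 10 15)(8 9)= [14, 16, 2, 11, 0, 5, 10, 4, 9, 8, 15, 12, 7, 1, 3, 6, 13]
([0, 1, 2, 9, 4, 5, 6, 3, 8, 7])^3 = (9)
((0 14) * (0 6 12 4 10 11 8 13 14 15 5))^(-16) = (0 5 15)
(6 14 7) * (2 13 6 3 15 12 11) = (2 13 6 14 7 3 15 12 11) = [0, 1, 13, 15, 4, 5, 14, 3, 8, 9, 10, 2, 11, 6, 7, 12]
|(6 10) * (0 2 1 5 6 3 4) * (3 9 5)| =20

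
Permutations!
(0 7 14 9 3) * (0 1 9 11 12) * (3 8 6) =(0 7 14 11 12)(1 9 8 6 3) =[7, 9, 2, 1, 4, 5, 3, 14, 6, 8, 10, 12, 0, 13, 11]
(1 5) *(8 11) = [0, 5, 2, 3, 4, 1, 6, 7, 11, 9, 10, 8] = (1 5)(8 11)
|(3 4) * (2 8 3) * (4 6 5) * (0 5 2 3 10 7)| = 9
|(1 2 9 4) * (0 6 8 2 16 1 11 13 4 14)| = 6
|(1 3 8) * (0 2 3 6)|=6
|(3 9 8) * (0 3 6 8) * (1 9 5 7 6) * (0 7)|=15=|(0 3 5)(1 9 7 6 8)|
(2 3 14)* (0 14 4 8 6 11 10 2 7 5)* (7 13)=(0 14 13 7 5)(2 3 4 8 6 11 10)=[14, 1, 3, 4, 8, 0, 11, 5, 6, 9, 2, 10, 12, 7, 13]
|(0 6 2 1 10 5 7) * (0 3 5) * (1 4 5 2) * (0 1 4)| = 14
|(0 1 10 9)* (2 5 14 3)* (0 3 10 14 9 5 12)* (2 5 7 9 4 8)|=|(0 1 14 10 7 9 3 5 4 8 2 12)|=12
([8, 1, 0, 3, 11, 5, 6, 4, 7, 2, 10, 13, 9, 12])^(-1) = (0 2 9 12 13 11 4 7 8)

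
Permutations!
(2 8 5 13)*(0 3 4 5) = (0 3 4 5 13 2 8) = [3, 1, 8, 4, 5, 13, 6, 7, 0, 9, 10, 11, 12, 2]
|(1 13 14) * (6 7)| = |(1 13 14)(6 7)| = 6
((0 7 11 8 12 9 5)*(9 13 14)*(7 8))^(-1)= (0 5 9 14 13 12 8)(7 11)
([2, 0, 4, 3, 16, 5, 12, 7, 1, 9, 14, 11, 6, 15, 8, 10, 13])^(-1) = (0 1 8 14 10 15 13 16 4 2)(6 12)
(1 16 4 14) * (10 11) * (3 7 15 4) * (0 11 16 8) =(0 11 10 16 3 7 15 4 14 1 8) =[11, 8, 2, 7, 14, 5, 6, 15, 0, 9, 16, 10, 12, 13, 1, 4, 3]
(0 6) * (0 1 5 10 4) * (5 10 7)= (0 6 1 10 4)(5 7)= [6, 10, 2, 3, 0, 7, 1, 5, 8, 9, 4]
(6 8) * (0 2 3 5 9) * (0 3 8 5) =[2, 1, 8, 0, 4, 9, 5, 7, 6, 3] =(0 2 8 6 5 9 3)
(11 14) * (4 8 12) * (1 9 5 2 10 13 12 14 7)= (1 9 5 2 10 13 12 4 8 14 11 7)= [0, 9, 10, 3, 8, 2, 6, 1, 14, 5, 13, 7, 4, 12, 11]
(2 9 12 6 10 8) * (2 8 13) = [0, 1, 9, 3, 4, 5, 10, 7, 8, 12, 13, 11, 6, 2] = (2 9 12 6 10 13)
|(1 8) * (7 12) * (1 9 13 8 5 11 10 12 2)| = |(1 5 11 10 12 7 2)(8 9 13)| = 21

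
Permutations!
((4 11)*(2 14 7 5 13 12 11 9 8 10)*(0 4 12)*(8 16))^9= (0 5 14 10 16 4 13 7 2 8 9)(11 12)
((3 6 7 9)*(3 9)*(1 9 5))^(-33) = (9)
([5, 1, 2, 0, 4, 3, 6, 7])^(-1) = [3, 1, 2, 5, 4, 0, 6, 7]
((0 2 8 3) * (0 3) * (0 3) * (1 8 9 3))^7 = ((0 2 9 3)(1 8))^7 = (0 3 9 2)(1 8)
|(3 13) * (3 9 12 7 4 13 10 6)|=15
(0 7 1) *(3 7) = (0 3 7 1) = [3, 0, 2, 7, 4, 5, 6, 1]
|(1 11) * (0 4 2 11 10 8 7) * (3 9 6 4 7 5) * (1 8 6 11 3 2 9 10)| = |(0 7)(2 3 10 6 4 9 11 8 5)| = 18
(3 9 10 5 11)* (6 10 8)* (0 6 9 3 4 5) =(0 6 10)(4 5 11)(8 9) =[6, 1, 2, 3, 5, 11, 10, 7, 9, 8, 0, 4]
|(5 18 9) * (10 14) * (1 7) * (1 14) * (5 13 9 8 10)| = |(1 7 14 5 18 8 10)(9 13)| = 14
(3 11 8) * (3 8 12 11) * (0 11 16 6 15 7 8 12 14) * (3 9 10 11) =[3, 1, 2, 9, 4, 5, 15, 8, 12, 10, 11, 14, 16, 13, 0, 7, 6] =(0 3 9 10 11 14)(6 15 7 8 12 16)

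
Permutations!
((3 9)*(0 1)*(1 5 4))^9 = ((0 5 4 1)(3 9))^9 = (0 5 4 1)(3 9)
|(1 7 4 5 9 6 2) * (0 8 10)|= 21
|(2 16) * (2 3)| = 3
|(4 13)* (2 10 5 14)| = 4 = |(2 10 5 14)(4 13)|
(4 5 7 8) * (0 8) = [8, 1, 2, 3, 5, 7, 6, 0, 4] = (0 8 4 5 7)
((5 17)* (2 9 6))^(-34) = ((2 9 6)(5 17))^(-34) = (17)(2 6 9)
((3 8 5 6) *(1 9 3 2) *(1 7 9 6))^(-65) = (1 5 8 3 9 7 2 6)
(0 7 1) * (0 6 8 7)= (1 6 8 7)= [0, 6, 2, 3, 4, 5, 8, 1, 7]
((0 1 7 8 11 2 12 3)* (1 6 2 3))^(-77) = (0 1 3 12 11 2 8 6 7)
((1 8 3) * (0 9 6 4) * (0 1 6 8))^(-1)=(0 1 4 6 3 8 9)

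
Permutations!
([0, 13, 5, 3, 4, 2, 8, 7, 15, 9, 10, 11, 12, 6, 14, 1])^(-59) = (1 13 6 8 15)(2 5)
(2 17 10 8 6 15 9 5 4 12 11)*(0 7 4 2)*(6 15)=[7, 1, 17, 3, 12, 2, 6, 4, 15, 5, 8, 0, 11, 13, 14, 9, 16, 10]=(0 7 4 12 11)(2 17 10 8 15 9 5)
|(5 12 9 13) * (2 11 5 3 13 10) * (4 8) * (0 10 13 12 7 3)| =10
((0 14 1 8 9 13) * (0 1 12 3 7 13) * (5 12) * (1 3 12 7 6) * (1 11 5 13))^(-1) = ((0 14 13 3 6 11 5 7 1 8 9))^(-1) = (0 9 8 1 7 5 11 6 3 13 14)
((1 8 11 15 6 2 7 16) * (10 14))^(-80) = ((1 8 11 15 6 2 7 16)(10 14))^(-80) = (16)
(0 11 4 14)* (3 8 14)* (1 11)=(0 1 11 4 3 8 14)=[1, 11, 2, 8, 3, 5, 6, 7, 14, 9, 10, 4, 12, 13, 0]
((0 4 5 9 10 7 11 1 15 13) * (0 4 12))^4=(1 5 11 4 7 13 10 15 9)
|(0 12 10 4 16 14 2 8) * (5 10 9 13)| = 11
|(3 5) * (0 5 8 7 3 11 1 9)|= |(0 5 11 1 9)(3 8 7)|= 15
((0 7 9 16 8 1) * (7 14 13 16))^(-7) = ((0 14 13 16 8 1)(7 9))^(-7) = (0 1 8 16 13 14)(7 9)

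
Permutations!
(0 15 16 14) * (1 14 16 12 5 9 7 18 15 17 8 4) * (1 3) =(0 17 8 4 3 1 14)(5 9 7 18 15 12) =[17, 14, 2, 1, 3, 9, 6, 18, 4, 7, 10, 11, 5, 13, 0, 12, 16, 8, 15]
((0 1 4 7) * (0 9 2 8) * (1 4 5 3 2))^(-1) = (0 8 2 3 5 1 9 7 4)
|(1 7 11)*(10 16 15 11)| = 6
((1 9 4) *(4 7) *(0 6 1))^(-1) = ((0 6 1 9 7 4))^(-1) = (0 4 7 9 1 6)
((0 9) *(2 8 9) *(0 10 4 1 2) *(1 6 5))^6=((1 2 8 9 10 4 6 5))^6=(1 6 10 8)(2 5 4 9)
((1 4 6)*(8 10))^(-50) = (10)(1 4 6)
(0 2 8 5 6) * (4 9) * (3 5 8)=[2, 1, 3, 5, 9, 6, 0, 7, 8, 4]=(0 2 3 5 6)(4 9)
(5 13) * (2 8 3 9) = (2 8 3 9)(5 13) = [0, 1, 8, 9, 4, 13, 6, 7, 3, 2, 10, 11, 12, 5]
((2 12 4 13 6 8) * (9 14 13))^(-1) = ((2 12 4 9 14 13 6 8))^(-1) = (2 8 6 13 14 9 4 12)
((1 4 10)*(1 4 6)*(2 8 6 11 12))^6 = (12)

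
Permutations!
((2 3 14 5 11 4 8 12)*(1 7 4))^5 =(1 2)(3 7)(4 14)(5 8)(11 12)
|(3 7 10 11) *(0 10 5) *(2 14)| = |(0 10 11 3 7 5)(2 14)| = 6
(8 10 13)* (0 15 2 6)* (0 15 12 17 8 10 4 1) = (0 12 17 8 4 1)(2 6 15)(10 13) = [12, 0, 6, 3, 1, 5, 15, 7, 4, 9, 13, 11, 17, 10, 14, 2, 16, 8]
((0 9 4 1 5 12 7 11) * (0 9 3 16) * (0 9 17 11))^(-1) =((0 3 16 9 4 1 5 12 7)(11 17))^(-1) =(0 7 12 5 1 4 9 16 3)(11 17)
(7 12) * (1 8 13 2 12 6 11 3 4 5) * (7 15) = (1 8 13 2 12 15 7 6 11 3 4 5) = [0, 8, 12, 4, 5, 1, 11, 6, 13, 9, 10, 3, 15, 2, 14, 7]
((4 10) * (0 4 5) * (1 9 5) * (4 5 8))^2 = (1 8 10 9 4) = ((0 5)(1 9 8 4 10))^2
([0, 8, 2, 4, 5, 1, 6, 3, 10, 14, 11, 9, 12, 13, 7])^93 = (1 11 7 5 10 14 4 8 9 3)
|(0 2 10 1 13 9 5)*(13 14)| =|(0 2 10 1 14 13 9 5)| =8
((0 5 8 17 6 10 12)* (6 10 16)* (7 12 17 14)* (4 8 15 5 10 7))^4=((0 10 17 7 12)(4 8 14)(5 15)(6 16))^4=(0 12 7 17 10)(4 8 14)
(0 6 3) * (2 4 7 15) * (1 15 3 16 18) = [6, 15, 4, 0, 7, 5, 16, 3, 8, 9, 10, 11, 12, 13, 14, 2, 18, 17, 1] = (0 6 16 18 1 15 2 4 7 3)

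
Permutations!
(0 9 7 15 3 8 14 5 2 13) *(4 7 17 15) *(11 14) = [9, 1, 13, 8, 7, 2, 6, 4, 11, 17, 10, 14, 12, 0, 5, 3, 16, 15] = (0 9 17 15 3 8 11 14 5 2 13)(4 7)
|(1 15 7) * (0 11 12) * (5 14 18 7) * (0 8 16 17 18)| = 12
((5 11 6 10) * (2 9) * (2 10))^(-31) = (2 6 11 5 10 9)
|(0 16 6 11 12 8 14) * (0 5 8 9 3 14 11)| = 21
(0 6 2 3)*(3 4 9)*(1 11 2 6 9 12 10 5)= [9, 11, 4, 0, 12, 1, 6, 7, 8, 3, 5, 2, 10]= (0 9 3)(1 11 2 4 12 10 5)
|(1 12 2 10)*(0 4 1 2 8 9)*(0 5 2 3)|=10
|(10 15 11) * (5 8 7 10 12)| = 7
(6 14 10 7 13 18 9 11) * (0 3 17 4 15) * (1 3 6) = (0 6 14 10 7 13 18 9 11 1 3 17 4 15) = [6, 3, 2, 17, 15, 5, 14, 13, 8, 11, 7, 1, 12, 18, 10, 0, 16, 4, 9]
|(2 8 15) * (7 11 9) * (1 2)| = |(1 2 8 15)(7 11 9)| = 12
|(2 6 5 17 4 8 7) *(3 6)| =|(2 3 6 5 17 4 8 7)| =8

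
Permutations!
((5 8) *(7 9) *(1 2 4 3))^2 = (9)(1 4)(2 3) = ((1 2 4 3)(5 8)(7 9))^2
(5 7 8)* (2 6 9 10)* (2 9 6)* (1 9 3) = (1 9 10 3)(5 7 8) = [0, 9, 2, 1, 4, 7, 6, 8, 5, 10, 3]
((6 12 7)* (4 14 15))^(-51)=(15)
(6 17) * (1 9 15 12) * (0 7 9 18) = [7, 18, 2, 3, 4, 5, 17, 9, 8, 15, 10, 11, 1, 13, 14, 12, 16, 6, 0] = (0 7 9 15 12 1 18)(6 17)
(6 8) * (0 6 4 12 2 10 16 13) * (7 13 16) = (16)(0 6 8 4 12 2 10 7 13) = [6, 1, 10, 3, 12, 5, 8, 13, 4, 9, 7, 11, 2, 0, 14, 15, 16]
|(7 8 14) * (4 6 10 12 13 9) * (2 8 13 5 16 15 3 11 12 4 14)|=12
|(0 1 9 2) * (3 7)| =4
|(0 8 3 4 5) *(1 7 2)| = 15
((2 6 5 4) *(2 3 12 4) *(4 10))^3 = (3 4 10 12)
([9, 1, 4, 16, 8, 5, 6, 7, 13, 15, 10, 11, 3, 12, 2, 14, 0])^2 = [15, 1, 8, 0, 13, 5, 6, 7, 12, 14, 10, 11, 16, 3, 4, 2, 9]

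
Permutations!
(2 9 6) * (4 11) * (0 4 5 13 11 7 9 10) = (0 4 7 9 6 2 10)(5 13 11) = [4, 1, 10, 3, 7, 13, 2, 9, 8, 6, 0, 5, 12, 11]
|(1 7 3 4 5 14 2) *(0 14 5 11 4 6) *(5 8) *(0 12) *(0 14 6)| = 8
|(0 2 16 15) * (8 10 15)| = |(0 2 16 8 10 15)| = 6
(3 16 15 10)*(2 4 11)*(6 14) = (2 4 11)(3 16 15 10)(6 14) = [0, 1, 4, 16, 11, 5, 14, 7, 8, 9, 3, 2, 12, 13, 6, 10, 15]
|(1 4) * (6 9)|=2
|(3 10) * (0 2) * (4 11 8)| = 6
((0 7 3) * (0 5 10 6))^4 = ((0 7 3 5 10 6))^4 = (0 10 3)(5 7 6)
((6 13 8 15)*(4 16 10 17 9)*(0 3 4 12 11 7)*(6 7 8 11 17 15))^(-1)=((0 3 4 16 10 15 7)(6 13 11 8)(9 12 17))^(-1)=(0 7 15 10 16 4 3)(6 8 11 13)(9 17 12)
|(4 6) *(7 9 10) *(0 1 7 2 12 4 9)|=|(0 1 7)(2 12 4 6 9 10)|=6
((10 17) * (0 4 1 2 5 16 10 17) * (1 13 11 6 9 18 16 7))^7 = ((0 4 13 11 6 9 18 16 10)(1 2 5 7))^7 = (0 16 9 11 4 10 18 6 13)(1 7 5 2)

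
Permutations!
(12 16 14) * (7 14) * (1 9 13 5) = (1 9 13 5)(7 14 12 16) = [0, 9, 2, 3, 4, 1, 6, 14, 8, 13, 10, 11, 16, 5, 12, 15, 7]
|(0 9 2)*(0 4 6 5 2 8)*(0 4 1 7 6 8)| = |(0 9)(1 7 6 5 2)(4 8)| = 10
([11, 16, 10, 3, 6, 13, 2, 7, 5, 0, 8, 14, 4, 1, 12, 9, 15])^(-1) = [9, 13, 6, 3, 12, 8, 4, 7, 10, 15, 2, 0, 14, 5, 11, 16, 1]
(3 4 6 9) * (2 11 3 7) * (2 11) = [0, 1, 2, 4, 6, 5, 9, 11, 8, 7, 10, 3] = (3 4 6 9 7 11)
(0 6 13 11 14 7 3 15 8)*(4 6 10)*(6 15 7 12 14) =(0 10 4 15 8)(3 7)(6 13 11)(12 14) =[10, 1, 2, 7, 15, 5, 13, 3, 0, 9, 4, 6, 14, 11, 12, 8]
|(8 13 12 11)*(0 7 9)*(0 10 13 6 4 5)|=11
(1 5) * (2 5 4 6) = (1 4 6 2 5) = [0, 4, 5, 3, 6, 1, 2]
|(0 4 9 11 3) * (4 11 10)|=3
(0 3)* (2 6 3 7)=[7, 1, 6, 0, 4, 5, 3, 2]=(0 7 2 6 3)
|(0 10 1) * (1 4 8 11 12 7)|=8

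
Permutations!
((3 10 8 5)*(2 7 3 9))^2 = ((2 7 3 10 8 5 9))^2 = (2 3 8 9 7 10 5)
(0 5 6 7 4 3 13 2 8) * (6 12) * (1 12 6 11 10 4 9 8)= (0 5 6 7 9 8)(1 12 11 10 4 3 13 2)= [5, 12, 1, 13, 3, 6, 7, 9, 0, 8, 4, 10, 11, 2]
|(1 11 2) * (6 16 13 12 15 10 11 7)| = |(1 7 6 16 13 12 15 10 11 2)| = 10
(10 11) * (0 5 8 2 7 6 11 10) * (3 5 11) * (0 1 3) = (0 11 1 3 5 8 2 7 6) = [11, 3, 7, 5, 4, 8, 0, 6, 2, 9, 10, 1]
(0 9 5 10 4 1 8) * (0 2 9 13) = (0 13)(1 8 2 9 5 10 4) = [13, 8, 9, 3, 1, 10, 6, 7, 2, 5, 4, 11, 12, 0]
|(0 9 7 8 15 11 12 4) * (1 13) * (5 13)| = 24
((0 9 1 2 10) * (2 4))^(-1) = (0 10 2 4 1 9)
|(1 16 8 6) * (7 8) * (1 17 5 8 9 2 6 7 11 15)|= |(1 16 11 15)(2 6 17 5 8 7 9)|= 28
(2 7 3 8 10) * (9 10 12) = (2 7 3 8 12 9 10) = [0, 1, 7, 8, 4, 5, 6, 3, 12, 10, 2, 11, 9]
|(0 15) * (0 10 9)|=4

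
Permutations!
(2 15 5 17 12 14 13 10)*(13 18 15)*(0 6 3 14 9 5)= [6, 1, 13, 14, 4, 17, 3, 7, 8, 5, 2, 11, 9, 10, 18, 0, 16, 12, 15]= (0 6 3 14 18 15)(2 13 10)(5 17 12 9)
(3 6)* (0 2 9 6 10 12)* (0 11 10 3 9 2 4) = (0 4)(6 9)(10 12 11) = [4, 1, 2, 3, 0, 5, 9, 7, 8, 6, 12, 10, 11]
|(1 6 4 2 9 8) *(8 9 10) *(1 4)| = |(1 6)(2 10 8 4)| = 4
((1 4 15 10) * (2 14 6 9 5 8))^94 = (1 15)(2 5 6)(4 10)(8 9 14)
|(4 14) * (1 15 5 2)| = 4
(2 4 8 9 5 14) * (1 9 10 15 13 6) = (1 9 5 14 2 4 8 10 15 13 6) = [0, 9, 4, 3, 8, 14, 1, 7, 10, 5, 15, 11, 12, 6, 2, 13]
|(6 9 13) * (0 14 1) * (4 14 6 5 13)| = 6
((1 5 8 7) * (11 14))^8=(14)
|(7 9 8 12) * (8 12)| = 3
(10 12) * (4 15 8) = (4 15 8)(10 12) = [0, 1, 2, 3, 15, 5, 6, 7, 4, 9, 12, 11, 10, 13, 14, 8]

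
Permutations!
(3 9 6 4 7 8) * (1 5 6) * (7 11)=(1 5 6 4 11 7 8 3 9)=[0, 5, 2, 9, 11, 6, 4, 8, 3, 1, 10, 7]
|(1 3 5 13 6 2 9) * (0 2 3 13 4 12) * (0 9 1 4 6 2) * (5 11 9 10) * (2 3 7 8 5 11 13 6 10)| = |(1 6 7 8 5 10 11 9 4 12 2)(3 13)| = 22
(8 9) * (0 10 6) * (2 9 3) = (0 10 6)(2 9 8 3) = [10, 1, 9, 2, 4, 5, 0, 7, 3, 8, 6]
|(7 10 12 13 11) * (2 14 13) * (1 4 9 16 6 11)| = 12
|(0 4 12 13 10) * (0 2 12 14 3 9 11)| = 12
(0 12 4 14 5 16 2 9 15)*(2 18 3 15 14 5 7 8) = (0 12 4 5 16 18 3 15)(2 9 14 7 8) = [12, 1, 9, 15, 5, 16, 6, 8, 2, 14, 10, 11, 4, 13, 7, 0, 18, 17, 3]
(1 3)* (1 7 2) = (1 3 7 2) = [0, 3, 1, 7, 4, 5, 6, 2]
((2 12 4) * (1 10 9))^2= ((1 10 9)(2 12 4))^2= (1 9 10)(2 4 12)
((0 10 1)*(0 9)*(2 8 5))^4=(10)(2 8 5)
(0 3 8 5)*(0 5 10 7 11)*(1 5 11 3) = (0 1 5 11)(3 8 10 7) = [1, 5, 2, 8, 4, 11, 6, 3, 10, 9, 7, 0]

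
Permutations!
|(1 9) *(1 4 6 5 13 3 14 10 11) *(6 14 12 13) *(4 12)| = 18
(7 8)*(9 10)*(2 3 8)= (2 3 8 7)(9 10)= [0, 1, 3, 8, 4, 5, 6, 2, 7, 10, 9]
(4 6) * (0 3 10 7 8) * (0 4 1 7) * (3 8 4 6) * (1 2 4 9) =[8, 7, 4, 10, 3, 5, 2, 9, 6, 1, 0] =(0 8 6 2 4 3 10)(1 7 9)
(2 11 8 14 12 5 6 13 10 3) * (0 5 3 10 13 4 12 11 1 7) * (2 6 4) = (0 5 4 12 3 6 2 1 7)(8 14 11) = [5, 7, 1, 6, 12, 4, 2, 0, 14, 9, 10, 8, 3, 13, 11]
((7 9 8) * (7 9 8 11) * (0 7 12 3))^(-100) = (0 12 9 7 3 11 8)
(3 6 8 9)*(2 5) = [0, 1, 5, 6, 4, 2, 8, 7, 9, 3] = (2 5)(3 6 8 9)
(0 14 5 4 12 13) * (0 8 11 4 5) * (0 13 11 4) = (0 14 13 8 4 12 11) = [14, 1, 2, 3, 12, 5, 6, 7, 4, 9, 10, 0, 11, 8, 13]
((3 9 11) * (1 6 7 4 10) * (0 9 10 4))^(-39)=(0 9 11 3 10 1 6 7)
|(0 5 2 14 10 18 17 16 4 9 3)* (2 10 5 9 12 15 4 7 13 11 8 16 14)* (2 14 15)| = |(0 9 3)(2 14 5 10 18 17 15 4 12)(7 13 11 8 16)| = 45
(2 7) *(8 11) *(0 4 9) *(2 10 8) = (0 4 9)(2 7 10 8 11) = [4, 1, 7, 3, 9, 5, 6, 10, 11, 0, 8, 2]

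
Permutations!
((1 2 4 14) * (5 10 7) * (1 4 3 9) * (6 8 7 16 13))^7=(16)(1 9 3 2)(4 14)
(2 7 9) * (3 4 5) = (2 7 9)(3 4 5) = [0, 1, 7, 4, 5, 3, 6, 9, 8, 2]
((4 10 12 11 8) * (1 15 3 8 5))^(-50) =((1 15 3 8 4 10 12 11 5))^(-50) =(1 4 5 8 11 3 12 15 10)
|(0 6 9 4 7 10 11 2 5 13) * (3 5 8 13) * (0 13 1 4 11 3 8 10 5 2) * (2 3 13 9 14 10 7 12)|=7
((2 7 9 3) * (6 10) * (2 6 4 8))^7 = (2 8 4 10 6 3 9 7)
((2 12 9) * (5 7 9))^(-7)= ((2 12 5 7 9))^(-7)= (2 7 12 9 5)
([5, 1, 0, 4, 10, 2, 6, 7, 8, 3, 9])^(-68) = [5, 1, 0, 3, 4, 2, 6, 7, 8, 9, 10]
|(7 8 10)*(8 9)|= 4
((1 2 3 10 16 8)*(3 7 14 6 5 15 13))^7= ((1 2 7 14 6 5 15 13 3 10 16 8))^7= (1 13 7 10 6 8 15 2 3 14 16 5)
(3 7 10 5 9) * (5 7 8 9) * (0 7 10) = (10)(0 7)(3 8 9) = [7, 1, 2, 8, 4, 5, 6, 0, 9, 3, 10]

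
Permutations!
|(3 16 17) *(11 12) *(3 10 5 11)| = |(3 16 17 10 5 11 12)| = 7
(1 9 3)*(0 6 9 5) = (0 6 9 3 1 5) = [6, 5, 2, 1, 4, 0, 9, 7, 8, 3]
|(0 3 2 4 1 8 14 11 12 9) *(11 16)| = 11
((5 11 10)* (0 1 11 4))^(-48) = ((0 1 11 10 5 4))^(-48) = (11)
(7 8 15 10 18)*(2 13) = (2 13)(7 8 15 10 18) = [0, 1, 13, 3, 4, 5, 6, 8, 15, 9, 18, 11, 12, 2, 14, 10, 16, 17, 7]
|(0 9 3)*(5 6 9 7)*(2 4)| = |(0 7 5 6 9 3)(2 4)| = 6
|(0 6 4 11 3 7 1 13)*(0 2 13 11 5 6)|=12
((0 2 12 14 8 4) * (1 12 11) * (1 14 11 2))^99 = (0 1 12 11 14 8 4)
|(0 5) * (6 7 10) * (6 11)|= |(0 5)(6 7 10 11)|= 4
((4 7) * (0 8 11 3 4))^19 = (0 8 11 3 4 7)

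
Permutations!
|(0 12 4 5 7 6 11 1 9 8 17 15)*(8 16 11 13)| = |(0 12 4 5 7 6 13 8 17 15)(1 9 16 11)| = 20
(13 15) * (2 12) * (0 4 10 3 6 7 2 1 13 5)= (0 4 10 3 6 7 2 12 1 13 15 5)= [4, 13, 12, 6, 10, 0, 7, 2, 8, 9, 3, 11, 1, 15, 14, 5]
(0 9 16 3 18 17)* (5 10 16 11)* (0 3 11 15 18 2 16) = (0 9 15 18 17 3 2 16 11 5 10) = [9, 1, 16, 2, 4, 10, 6, 7, 8, 15, 0, 5, 12, 13, 14, 18, 11, 3, 17]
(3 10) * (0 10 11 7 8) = (0 10 3 11 7 8) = [10, 1, 2, 11, 4, 5, 6, 8, 0, 9, 3, 7]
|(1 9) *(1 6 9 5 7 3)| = 4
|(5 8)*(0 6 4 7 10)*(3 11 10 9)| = |(0 6 4 7 9 3 11 10)(5 8)| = 8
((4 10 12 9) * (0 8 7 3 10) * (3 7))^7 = (12)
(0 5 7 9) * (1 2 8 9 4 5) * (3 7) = (0 1 2 8 9)(3 7 4 5) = [1, 2, 8, 7, 5, 3, 6, 4, 9, 0]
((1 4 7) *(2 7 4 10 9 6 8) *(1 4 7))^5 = ((1 10 9 6 8 2)(4 7))^5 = (1 2 8 6 9 10)(4 7)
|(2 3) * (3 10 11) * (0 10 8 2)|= |(0 10 11 3)(2 8)|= 4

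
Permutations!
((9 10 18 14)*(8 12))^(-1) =((8 12)(9 10 18 14))^(-1) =(8 12)(9 14 18 10)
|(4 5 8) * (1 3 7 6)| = |(1 3 7 6)(4 5 8)| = 12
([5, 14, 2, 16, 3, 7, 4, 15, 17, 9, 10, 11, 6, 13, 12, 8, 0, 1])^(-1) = (0 16 3 4 6 12 14 1 17 8 15 7 5)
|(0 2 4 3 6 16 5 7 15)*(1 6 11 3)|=|(0 2 4 1 6 16 5 7 15)(3 11)|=18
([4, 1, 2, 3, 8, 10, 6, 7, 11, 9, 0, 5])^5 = [10, 1, 2, 3, 0, 11, 6, 7, 4, 9, 5, 8]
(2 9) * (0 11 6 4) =(0 11 6 4)(2 9) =[11, 1, 9, 3, 0, 5, 4, 7, 8, 2, 10, 6]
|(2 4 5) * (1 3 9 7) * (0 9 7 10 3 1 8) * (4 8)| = |(0 9 10 3 7 4 5 2 8)| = 9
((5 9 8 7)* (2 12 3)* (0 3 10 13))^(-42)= (13)(5 8)(7 9)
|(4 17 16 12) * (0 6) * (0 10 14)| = 4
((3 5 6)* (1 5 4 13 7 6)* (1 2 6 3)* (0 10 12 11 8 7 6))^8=(0 13 11 5 3 10 6 8 2 4 12 1 7)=((0 10 12 11 8 7 3 4 13 6 1 5 2))^8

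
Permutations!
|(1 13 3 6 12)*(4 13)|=6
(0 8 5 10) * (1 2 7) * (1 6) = (0 8 5 10)(1 2 7 6) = [8, 2, 7, 3, 4, 10, 1, 6, 5, 9, 0]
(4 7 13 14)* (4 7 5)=[0, 1, 2, 3, 5, 4, 6, 13, 8, 9, 10, 11, 12, 14, 7]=(4 5)(7 13 14)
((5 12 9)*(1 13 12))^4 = (1 5 9 12 13)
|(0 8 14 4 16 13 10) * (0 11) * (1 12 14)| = 10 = |(0 8 1 12 14 4 16 13 10 11)|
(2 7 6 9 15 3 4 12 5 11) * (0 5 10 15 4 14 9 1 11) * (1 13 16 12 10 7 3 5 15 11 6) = (0 15 5)(1 6 13 16 12 7)(2 3 14 9 4 10 11) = [15, 6, 3, 14, 10, 0, 13, 1, 8, 4, 11, 2, 7, 16, 9, 5, 12]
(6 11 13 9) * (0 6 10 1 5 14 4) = (0 6 11 13 9 10 1 5 14 4) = [6, 5, 2, 3, 0, 14, 11, 7, 8, 10, 1, 13, 12, 9, 4]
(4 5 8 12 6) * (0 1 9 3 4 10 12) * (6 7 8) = (0 1 9 3 4 5 6 10 12 7 8) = [1, 9, 2, 4, 5, 6, 10, 8, 0, 3, 12, 11, 7]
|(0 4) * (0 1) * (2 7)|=6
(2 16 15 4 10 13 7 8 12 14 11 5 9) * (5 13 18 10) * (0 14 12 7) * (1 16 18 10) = (0 14 11 13)(1 16 15 4 5 9 2 18)(7 8) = [14, 16, 18, 3, 5, 9, 6, 8, 7, 2, 10, 13, 12, 0, 11, 4, 15, 17, 1]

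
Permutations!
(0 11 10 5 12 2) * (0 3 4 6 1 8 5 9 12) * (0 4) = [11, 8, 3, 0, 6, 4, 1, 7, 5, 12, 9, 10, 2] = (0 11 10 9 12 2 3)(1 8 5 4 6)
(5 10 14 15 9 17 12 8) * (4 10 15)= (4 10 14)(5 15 9 17 12 8)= [0, 1, 2, 3, 10, 15, 6, 7, 5, 17, 14, 11, 8, 13, 4, 9, 16, 12]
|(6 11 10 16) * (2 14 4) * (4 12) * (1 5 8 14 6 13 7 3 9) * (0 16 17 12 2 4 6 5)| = |(0 16 13 7 3 9 1)(2 5 8 14)(6 11 10 17 12)| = 140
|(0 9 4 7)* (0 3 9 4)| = |(0 4 7 3 9)| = 5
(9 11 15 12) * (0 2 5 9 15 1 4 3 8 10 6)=(0 2 5 9 11 1 4 3 8 10 6)(12 15)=[2, 4, 5, 8, 3, 9, 0, 7, 10, 11, 6, 1, 15, 13, 14, 12]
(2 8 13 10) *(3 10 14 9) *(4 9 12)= (2 8 13 14 12 4 9 3 10)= [0, 1, 8, 10, 9, 5, 6, 7, 13, 3, 2, 11, 4, 14, 12]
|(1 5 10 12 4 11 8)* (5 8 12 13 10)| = 6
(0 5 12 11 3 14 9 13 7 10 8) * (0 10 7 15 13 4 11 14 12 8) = [5, 1, 2, 12, 11, 8, 6, 7, 10, 4, 0, 3, 14, 15, 9, 13] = (0 5 8 10)(3 12 14 9 4 11)(13 15)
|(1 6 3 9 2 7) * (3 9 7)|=|(1 6 9 2 3 7)|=6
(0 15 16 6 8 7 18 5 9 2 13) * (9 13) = [15, 1, 9, 3, 4, 13, 8, 18, 7, 2, 10, 11, 12, 0, 14, 16, 6, 17, 5] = (0 15 16 6 8 7 18 5 13)(2 9)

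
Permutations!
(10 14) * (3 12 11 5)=[0, 1, 2, 12, 4, 3, 6, 7, 8, 9, 14, 5, 11, 13, 10]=(3 12 11 5)(10 14)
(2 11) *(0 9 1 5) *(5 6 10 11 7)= (0 9 1 6 10 11 2 7 5)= [9, 6, 7, 3, 4, 0, 10, 5, 8, 1, 11, 2]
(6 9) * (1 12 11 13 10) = (1 12 11 13 10)(6 9) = [0, 12, 2, 3, 4, 5, 9, 7, 8, 6, 1, 13, 11, 10]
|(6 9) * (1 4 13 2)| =|(1 4 13 2)(6 9)| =4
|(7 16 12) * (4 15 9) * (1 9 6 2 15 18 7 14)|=24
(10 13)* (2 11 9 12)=(2 11 9 12)(10 13)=[0, 1, 11, 3, 4, 5, 6, 7, 8, 12, 13, 9, 2, 10]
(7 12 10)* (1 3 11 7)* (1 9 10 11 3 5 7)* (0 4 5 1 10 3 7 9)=(0 4 5 9 3 7 12 11 10)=[4, 1, 2, 7, 5, 9, 6, 12, 8, 3, 0, 10, 11]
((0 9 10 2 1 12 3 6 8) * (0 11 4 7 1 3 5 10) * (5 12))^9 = ((12)(0 9)(1 5 10 2 3 6 8 11 4 7))^9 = (12)(0 9)(1 7 4 11 8 6 3 2 10 5)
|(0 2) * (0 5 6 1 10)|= |(0 2 5 6 1 10)|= 6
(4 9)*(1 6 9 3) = (1 6 9 4 3) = [0, 6, 2, 1, 3, 5, 9, 7, 8, 4]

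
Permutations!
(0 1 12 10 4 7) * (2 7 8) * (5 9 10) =(0 1 12 5 9 10 4 8 2 7) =[1, 12, 7, 3, 8, 9, 6, 0, 2, 10, 4, 11, 5]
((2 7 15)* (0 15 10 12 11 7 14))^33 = ((0 15 2 14)(7 10 12 11))^33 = (0 15 2 14)(7 10 12 11)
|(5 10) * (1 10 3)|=4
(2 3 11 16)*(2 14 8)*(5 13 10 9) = (2 3 11 16 14 8)(5 13 10 9) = [0, 1, 3, 11, 4, 13, 6, 7, 2, 5, 9, 16, 12, 10, 8, 15, 14]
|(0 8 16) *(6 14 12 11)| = 12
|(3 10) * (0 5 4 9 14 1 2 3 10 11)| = 9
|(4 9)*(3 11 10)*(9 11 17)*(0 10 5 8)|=9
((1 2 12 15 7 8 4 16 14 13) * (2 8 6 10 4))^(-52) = ((1 8 2 12 15 7 6 10 4 16 14 13))^(-52) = (1 4 15)(2 14 6)(7 8 16)(10 12 13)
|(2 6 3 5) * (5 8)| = 5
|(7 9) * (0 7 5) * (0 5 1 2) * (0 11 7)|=5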